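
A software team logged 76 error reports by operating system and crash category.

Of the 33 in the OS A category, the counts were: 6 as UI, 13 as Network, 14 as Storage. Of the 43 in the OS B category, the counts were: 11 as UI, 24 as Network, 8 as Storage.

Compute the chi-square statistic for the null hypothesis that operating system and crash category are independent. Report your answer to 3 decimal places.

5.151

Row totals: 33, 43. Column totals: 17, 37, 22. Grand total N = 76.
Expected counts (row total × column total / N):
  OS A, UI: 33×17/76 = 7.3816
  OS A, Network: 33×37/76 = 16.0658
  OS A, Storage: 33×22/76 = 9.5526
  OS B, UI: 43×17/76 = 9.6184
  OS B, Network: 43×37/76 = 20.9342
  OS B, Storage: 43×22/76 = 12.4474
Contributions (O − E)²/E:
  (6 − 7.3816)²/7.3816 = 0.2586
  (13 − 16.0658)²/16.0658 = 0.5850
  (14 − 9.5526)²/9.5526 = 2.0706
  (11 − 9.6184)²/9.6184 = 0.1985
  (24 − 20.9342)²/20.9342 = 0.4490
  (8 − 12.4474)²/12.4474 = 1.5890
χ² = 0.2586 + 0.5850 + 2.0706 + 0.1985 + 0.4490 + 1.5890 = 5.151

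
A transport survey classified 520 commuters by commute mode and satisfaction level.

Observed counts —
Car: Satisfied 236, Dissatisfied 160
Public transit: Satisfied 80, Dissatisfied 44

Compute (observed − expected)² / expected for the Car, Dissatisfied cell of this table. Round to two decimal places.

0.14

Row total (Car) = 396; column total (Dissatisfied) = 204; N = 520.
Expected count E = 396 × 204 / 520 = 155.354.
Contribution = (O − E)²/E = (160 − 155.354)² / 155.354 = 0.14.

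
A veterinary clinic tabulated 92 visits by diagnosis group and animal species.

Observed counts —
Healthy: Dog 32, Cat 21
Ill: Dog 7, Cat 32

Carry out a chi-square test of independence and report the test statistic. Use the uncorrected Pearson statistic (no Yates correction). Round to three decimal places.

Row totals: 53, 39. Column totals: 39, 53. Grand total N = 92.
Expected counts (row total × column total / N):
  Healthy, Dog: 53×39/92 = 22.4674
  Healthy, Cat: 53×53/92 = 30.5326
  Ill, Dog: 39×39/92 = 16.5326
  Ill, Cat: 39×53/92 = 22.4674
Contributions (O − E)²/E:
  (32 − 22.4674)²/22.4674 = 4.0445
  (21 − 30.5326)²/30.5326 = 2.9762
  (7 − 16.5326)²/16.5326 = 5.4964
  (32 − 22.4674)²/22.4674 = 4.0445
χ² = 4.0445 + 2.9762 + 5.4964 + 4.0445 = 16.562

16.562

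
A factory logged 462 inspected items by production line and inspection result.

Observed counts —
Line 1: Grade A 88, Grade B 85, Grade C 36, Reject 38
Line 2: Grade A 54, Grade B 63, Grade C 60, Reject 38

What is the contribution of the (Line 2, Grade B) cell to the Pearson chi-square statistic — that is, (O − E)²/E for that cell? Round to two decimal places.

0.50

Row total (Line 2) = 215; column total (Grade B) = 148; N = 462.
Expected count E = 215 × 148 / 462 = 68.874.
Contribution = (O − E)²/E = (63 − 68.874)² / 68.874 = 0.50.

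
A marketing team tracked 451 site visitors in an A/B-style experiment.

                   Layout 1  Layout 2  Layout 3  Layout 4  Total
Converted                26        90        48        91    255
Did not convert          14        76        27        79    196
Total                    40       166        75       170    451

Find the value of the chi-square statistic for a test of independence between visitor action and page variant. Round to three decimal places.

3.855

Grand total N = 451.
Expected counts (row total × column total / N):
  Converted, Layout 1: 255×40/451 = 22.6164
  Converted, Layout 2: 255×166/451 = 93.8581
  Converted, Layout 3: 255×75/451 = 42.4058
  Converted, Layout 4: 255×170/451 = 96.1197
  Did not convert, Layout 1: 196×40/451 = 17.3836
  Did not convert, Layout 2: 196×166/451 = 72.1419
  Did not convert, Layout 3: 196×75/451 = 32.5942
  Did not convert, Layout 4: 196×170/451 = 73.8803
Contributions (O − E)²/E:
  (26 − 22.6164)²/22.6164 = 0.5062
  (90 − 93.8581)²/93.8581 = 0.1586
  (48 − 42.4058)²/42.4058 = 0.7380
  (91 − 96.1197)²/96.1197 = 0.2727
  (14 − 17.3836)²/17.3836 = 0.6586
  (76 − 72.1419)²/72.1419 = 0.2063
  (27 − 32.5942)²/32.5942 = 0.9601
  (79 − 73.8803)²/73.8803 = 0.3548
χ² = 0.5062 + 0.1586 + 0.7380 + 0.2727 + 0.6586 + 0.2063 + 0.9601 + 0.3548 = 3.855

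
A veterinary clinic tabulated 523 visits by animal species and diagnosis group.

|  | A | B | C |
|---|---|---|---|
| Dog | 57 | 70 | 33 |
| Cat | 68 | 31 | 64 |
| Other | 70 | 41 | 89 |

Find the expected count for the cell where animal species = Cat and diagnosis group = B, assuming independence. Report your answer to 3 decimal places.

44.256

Row total (Cat) = 163; column total (B) = 142; grand total N = 523.
Expected count = (row total × column total) / N = 163 × 142 / 523 = 44.256.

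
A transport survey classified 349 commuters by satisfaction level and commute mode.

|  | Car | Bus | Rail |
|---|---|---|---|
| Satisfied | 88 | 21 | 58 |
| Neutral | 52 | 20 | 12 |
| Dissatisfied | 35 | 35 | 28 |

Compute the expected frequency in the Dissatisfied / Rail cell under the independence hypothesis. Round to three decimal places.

27.519

Row total (Dissatisfied) = 98; column total (Rail) = 98; grand total N = 349.
Expected count = (row total × column total) / N = 98 × 98 / 349 = 27.519.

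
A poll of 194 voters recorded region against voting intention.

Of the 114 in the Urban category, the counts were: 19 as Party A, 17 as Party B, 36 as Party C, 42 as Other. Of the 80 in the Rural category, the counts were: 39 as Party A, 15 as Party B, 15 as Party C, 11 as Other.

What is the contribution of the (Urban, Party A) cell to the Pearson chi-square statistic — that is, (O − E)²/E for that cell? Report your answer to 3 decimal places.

6.674

Row total (Urban) = 114; column total (Party A) = 58; N = 194.
Expected count E = 114 × 58 / 194 = 34.0825.
Contribution = (O − E)²/E = (19 − 34.0825)² / 34.0825 = 6.674.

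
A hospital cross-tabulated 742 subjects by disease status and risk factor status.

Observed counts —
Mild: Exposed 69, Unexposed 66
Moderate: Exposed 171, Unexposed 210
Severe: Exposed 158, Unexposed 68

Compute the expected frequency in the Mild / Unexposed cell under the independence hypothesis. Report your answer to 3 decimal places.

Row total (Mild) = 135; column total (Unexposed) = 344; grand total N = 742.
Expected count = (row total × column total) / N = 135 × 344 / 742 = 62.588.

62.588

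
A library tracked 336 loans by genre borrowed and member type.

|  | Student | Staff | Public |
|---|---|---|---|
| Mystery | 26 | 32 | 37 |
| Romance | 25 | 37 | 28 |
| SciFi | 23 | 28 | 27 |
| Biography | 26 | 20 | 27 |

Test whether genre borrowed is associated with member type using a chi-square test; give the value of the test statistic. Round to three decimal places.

Row totals: 95, 90, 78, 73. Column totals: 100, 117, 119. Grand total N = 336.
Expected counts (row total × column total / N):
  Mystery, Student: 95×100/336 = 28.27381
  Mystery, Staff: 95×117/336 = 33.08036
  Mystery, Public: 95×119/336 = 33.64583
  Romance, Student: 90×100/336 = 26.78571
  Romance, Staff: 90×117/336 = 31.33929
  Romance, Public: 90×119/336 = 31.87500
  SciFi, Student: 78×100/336 = 23.21429
  SciFi, Staff: 78×117/336 = 27.16071
  SciFi, Public: 78×119/336 = 27.62500
  Biography, Student: 73×100/336 = 21.72619
  Biography, Staff: 73×117/336 = 25.41964
  Biography, Public: 73×119/336 = 25.85417
Contributions (O − E)²/E:
  (26 − 28.27381)²/28.27381 = 0.1829
  (32 − 33.08036)²/33.08036 = 0.0353
  (37 − 33.64583)²/33.64583 = 0.3344
  (25 − 26.78571)²/26.78571 = 0.1190
  (37 − 31.33929)²/31.33929 = 1.0225
  (28 − 31.87500)²/31.87500 = 0.4711
  (23 − 23.21429)²/23.21429 = 0.0020
  (28 − 27.16071)²/27.16071 = 0.0259
  (27 − 27.62500)²/27.62500 = 0.0141
  (26 − 21.72619)²/21.72619 = 0.8407
  (20 − 25.41964)²/25.41964 = 1.1555
  (27 − 25.85417)²/25.85417 = 0.0508
χ² = 0.1829 + 0.0353 + 0.3344 + 0.1190 + 1.0225 + 0.4711 + 0.0020 + 0.0259 + 0.0141 + 0.8407 + 1.1555 + 0.0508 = 4.254

4.254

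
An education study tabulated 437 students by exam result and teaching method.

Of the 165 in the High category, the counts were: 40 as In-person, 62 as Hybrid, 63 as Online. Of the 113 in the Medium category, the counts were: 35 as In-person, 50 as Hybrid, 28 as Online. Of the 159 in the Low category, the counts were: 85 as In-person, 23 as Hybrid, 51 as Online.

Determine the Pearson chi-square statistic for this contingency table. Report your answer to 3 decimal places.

Row totals: 165, 113, 159. Column totals: 160, 135, 142. Grand total N = 437.
Expected counts (row total × column total / N):
  High, In-person: 165×160/437 = 60.4119
  High, Hybrid: 165×135/437 = 50.9725
  High, Online: 165×142/437 = 53.6156
  Medium, In-person: 113×160/437 = 41.3730
  Medium, Hybrid: 113×135/437 = 34.9085
  Medium, Online: 113×142/437 = 36.7185
  Low, In-person: 159×160/437 = 58.2151
  Low, Hybrid: 159×135/437 = 49.1190
  Low, Online: 159×142/437 = 51.6659
Contributions (O − E)²/E:
  (40 − 60.4119)²/60.4119 = 6.8967
  (62 − 50.9725)²/50.9725 = 2.3857
  (63 − 53.6156)²/53.6156 = 1.6426
  (35 − 41.3730)²/41.3730 = 0.9817
  (50 − 34.9085)²/34.9085 = 6.5243
  (28 − 36.7185)²/36.7185 = 2.0701
  (85 − 58.2151)²/58.2151 = 12.3238
  (23 − 49.1190)²/49.1190 = 13.8888
  (51 − 51.6659)²/51.6659 = 0.0086
χ² = 6.8967 + 2.3857 + 1.6426 + 0.9817 + 6.5243 + 2.0701 + 12.3238 + 13.8888 + 0.0086 = 46.722

46.722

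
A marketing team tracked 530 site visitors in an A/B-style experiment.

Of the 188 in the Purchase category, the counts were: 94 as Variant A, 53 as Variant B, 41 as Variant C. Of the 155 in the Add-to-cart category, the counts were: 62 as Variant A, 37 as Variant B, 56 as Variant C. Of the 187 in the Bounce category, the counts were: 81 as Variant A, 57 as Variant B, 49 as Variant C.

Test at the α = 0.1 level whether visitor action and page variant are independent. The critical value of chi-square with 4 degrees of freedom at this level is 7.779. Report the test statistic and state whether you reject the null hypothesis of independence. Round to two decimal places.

Row totals: 188, 155, 187. Column totals: 237, 147, 146. Grand total N = 530.
Expected counts (row total × column total / N):
  Purchase, Variant A: 188×237/530 = 84.068
  Purchase, Variant B: 188×147/530 = 52.143
  Purchase, Variant C: 188×146/530 = 51.789
  Add-to-cart, Variant A: 155×237/530 = 69.311
  Add-to-cart, Variant B: 155×147/530 = 42.991
  Add-to-cart, Variant C: 155×146/530 = 42.698
  Bounce, Variant A: 187×237/530 = 83.621
  Bounce, Variant B: 187×147/530 = 51.866
  Bounce, Variant C: 187×146/530 = 51.513
Contributions (O − E)²/E:
  (94 − 84.068)²/84.068 = 1.1734
  (53 − 52.143)²/52.143 = 0.0141
  (41 − 51.789)²/51.789 = 2.2476
  (62 − 69.311)²/69.311 = 0.7712
  (37 − 42.991)²/42.991 = 0.8349
  (56 − 42.698)²/42.698 = 4.1441
  (81 − 83.621)²/83.621 = 0.0822
  (57 − 51.866)²/51.866 = 0.5082
  (49 − 51.513)²/51.513 = 0.1226
χ² = 1.1734 + 0.0141 + 2.2476 + 0.7712 + 0.8349 + 4.1441 + 0.0822 + 0.5082 + 0.1226 = 9.90
df = (3−1)(3−1) = 4. Since 9.90 > 7.779, reject the null hypothesis of independence at α = 0.1.

9.90; reject H₀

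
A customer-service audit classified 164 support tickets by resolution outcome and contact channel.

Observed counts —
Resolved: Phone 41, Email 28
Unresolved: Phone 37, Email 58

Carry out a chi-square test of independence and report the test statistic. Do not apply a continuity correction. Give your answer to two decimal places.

6.72

Row totals: 69, 95. Column totals: 78, 86. Grand total N = 164.
Expected counts (row total × column total / N):
  Resolved, Phone: 69×78/164 = 32.817
  Resolved, Email: 69×86/164 = 36.183
  Unresolved, Phone: 95×78/164 = 45.183
  Unresolved, Email: 95×86/164 = 49.817
Contributions (O − E)²/E:
  (41 − 32.817)²/32.817 = 2.0405
  (28 − 36.183)²/36.183 = 1.8506
  (37 − 45.183)²/45.183 = 1.4820
  (58 − 49.817)²/49.817 = 1.3441
χ² = 2.0405 + 1.8506 + 1.4820 + 1.3441 = 6.72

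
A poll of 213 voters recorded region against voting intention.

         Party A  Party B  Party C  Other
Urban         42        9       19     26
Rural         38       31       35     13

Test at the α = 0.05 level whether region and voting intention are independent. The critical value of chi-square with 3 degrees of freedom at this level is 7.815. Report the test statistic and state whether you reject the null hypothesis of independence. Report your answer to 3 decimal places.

Row totals: 96, 117. Column totals: 80, 40, 54, 39. Grand total N = 213.
Expected counts (row total × column total / N):
  Urban, Party A: 96×80/213 = 36.0563
  Urban, Party B: 96×40/213 = 18.0282
  Urban, Party C: 96×54/213 = 24.3380
  Urban, Other: 96×39/213 = 17.5775
  Rural, Party A: 117×80/213 = 43.9437
  Rural, Party B: 117×40/213 = 21.9718
  Rural, Party C: 117×54/213 = 29.6620
  Rural, Other: 117×39/213 = 21.4225
Contributions (O − E)²/E:
  (42 − 36.0563)²/36.0563 = 0.9798
  (9 − 18.0282)²/18.0282 = 4.5212
  (19 − 24.3380)²/24.3380 = 1.1708
  (26 − 17.5775)²/17.5775 = 4.0358
  (38 − 43.9437)²/43.9437 = 0.8039
  (31 − 21.9718)²/21.9718 = 3.7097
  (35 − 29.6620)²/29.6620 = 0.9606
  (13 − 21.4225)²/21.4225 = 3.3114
χ² = 0.9798 + 4.5212 + 1.1708 + 4.0358 + 0.8039 + 3.7097 + 0.9606 + 3.3114 = 19.493
df = (2−1)(4−1) = 3. Since 19.493 > 7.815, reject the null hypothesis of independence at α = 0.05.

19.493; reject H₀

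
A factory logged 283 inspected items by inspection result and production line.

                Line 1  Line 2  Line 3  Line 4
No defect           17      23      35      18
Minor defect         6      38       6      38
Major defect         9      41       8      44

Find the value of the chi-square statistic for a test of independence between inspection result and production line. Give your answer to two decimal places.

54.23

Row totals: 93, 88, 102. Column totals: 32, 102, 49, 100. Grand total N = 283.
Expected counts (row total × column total / N):
  No defect, Line 1: 93×32/283 = 10.516
  No defect, Line 2: 93×102/283 = 33.519
  No defect, Line 3: 93×49/283 = 16.102
  No defect, Line 4: 93×100/283 = 32.862
  Minor defect, Line 1: 88×32/283 = 9.951
  Minor defect, Line 2: 88×102/283 = 31.717
  Minor defect, Line 3: 88×49/283 = 15.237
  Minor defect, Line 4: 88×100/283 = 31.095
  Major defect, Line 1: 102×32/283 = 11.534
  Major defect, Line 2: 102×102/283 = 36.763
  Major defect, Line 3: 102×49/283 = 17.661
  Major defect, Line 4: 102×100/283 = 36.042
Contributions (O − E)²/E:
  (17 − 10.516)²/10.516 = 3.9979
  (23 − 33.519)²/33.519 = 3.3011
  (35 − 16.102)²/16.102 = 22.1795
  (18 − 32.862)²/32.862 = 6.7214
  (6 − 9.951)²/9.951 = 1.5687
  (38 − 31.717)²/31.717 = 1.2446
  (6 − 15.237)²/15.237 = 5.5997
  (38 − 31.095)²/31.095 = 1.5333
  (9 − 11.534)²/11.534 = 0.5567
  (41 − 36.763)²/36.763 = 0.4883
  (8 − 17.661)²/17.661 = 5.2848
  (44 − 36.042)²/36.042 = 1.7571
χ² = 3.9979 + 3.3011 + 22.1795 + 6.7214 + 1.5687 + 1.2446 + 5.5997 + 1.5333 + 0.5567 + 0.4883 + 5.2848 + 1.7571 = 54.23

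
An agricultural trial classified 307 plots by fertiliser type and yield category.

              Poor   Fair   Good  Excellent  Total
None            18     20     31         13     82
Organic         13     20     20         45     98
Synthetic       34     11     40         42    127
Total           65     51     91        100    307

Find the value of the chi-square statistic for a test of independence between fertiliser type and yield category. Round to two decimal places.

30.68

Grand total N = 307.
Expected counts (row total × column total / N):
  None, Poor: 82×65/307 = 17.362
  None, Fair: 82×51/307 = 13.622
  None, Good: 82×91/307 = 24.306
  None, Excellent: 82×100/307 = 26.710
  Organic, Poor: 98×65/307 = 20.749
  Organic, Fair: 98×51/307 = 16.280
  Organic, Good: 98×91/307 = 29.049
  Organic, Excellent: 98×100/307 = 31.922
  Synthetic, Poor: 127×65/307 = 26.889
  Synthetic, Fair: 127×51/307 = 21.098
  Synthetic, Good: 127×91/307 = 37.645
  Synthetic, Excellent: 127×100/307 = 41.368
Contributions (O − E)²/E:
  (18 − 17.362)²/17.362 = 0.0234
  (20 − 13.622)²/13.622 = 2.9863
  (31 − 24.306)²/24.306 = 1.8436
  (13 − 26.710)²/26.710 = 7.0372
  (13 − 20.749)²/20.749 = 2.8940
  (20 − 16.280)²/16.280 = 0.8500
  (20 − 29.049)²/29.049 = 2.8188
  (45 − 31.922)²/31.922 = 5.3579
  (34 − 26.889)²/26.889 = 1.8806
  (11 − 21.098)²/21.098 = 4.8331
  (40 − 37.645)²/37.645 = 0.1473
  (42 − 41.368)²/41.368 = 0.0097
χ² = 0.0234 + 2.9863 + 1.8436 + 7.0372 + 2.8940 + 0.8500 + 2.8188 + 5.3579 + 1.8806 + 4.8331 + 0.1473 + 0.0097 = 30.68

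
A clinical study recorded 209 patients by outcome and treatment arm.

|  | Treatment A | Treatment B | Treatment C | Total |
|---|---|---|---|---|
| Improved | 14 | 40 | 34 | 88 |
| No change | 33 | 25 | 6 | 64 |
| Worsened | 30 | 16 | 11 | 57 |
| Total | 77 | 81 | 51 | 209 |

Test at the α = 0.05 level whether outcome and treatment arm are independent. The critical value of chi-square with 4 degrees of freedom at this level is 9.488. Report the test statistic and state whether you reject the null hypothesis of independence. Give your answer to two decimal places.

34.63; reject H₀

Grand total N = 209.
Expected counts (row total × column total / N):
  Improved, Treatment A: 88×77/209 = 32.4211
  Improved, Treatment B: 88×81/209 = 34.1053
  Improved, Treatment C: 88×51/209 = 21.4737
  No change, Treatment A: 64×77/209 = 23.5789
  No change, Treatment B: 64×81/209 = 24.8038
  No change, Treatment C: 64×51/209 = 15.6172
  Worsened, Treatment A: 57×77/209 = 21.0000
  Worsened, Treatment B: 57×81/209 = 22.0909
  Worsened, Treatment C: 57×51/209 = 13.9091
Contributions (O − E)²/E:
  (14 − 32.4211)²/32.4211 = 10.4665
  (40 − 34.1053)²/34.1053 = 1.0188
  (34 − 21.4737)²/21.4737 = 7.3070
  (33 − 23.5789)²/23.5789 = 3.7643
  (25 − 24.8038)²/24.8038 = 0.0016
  (6 − 15.6172)²/15.6172 = 5.9224
  (30 − 21.0000)²/21.0000 = 3.8571
  (16 − 22.0909)²/22.0909 = 1.6794
  (11 − 13.9091)²/13.9091 = 0.6084
χ² = 10.4665 + 1.0188 + 7.3070 + 3.7643 + 0.0016 + 5.9224 + 3.8571 + 1.6794 + 0.6084 = 34.63
df = (3−1)(3−1) = 4. Since 34.63 > 9.488, reject the null hypothesis of independence at α = 0.05.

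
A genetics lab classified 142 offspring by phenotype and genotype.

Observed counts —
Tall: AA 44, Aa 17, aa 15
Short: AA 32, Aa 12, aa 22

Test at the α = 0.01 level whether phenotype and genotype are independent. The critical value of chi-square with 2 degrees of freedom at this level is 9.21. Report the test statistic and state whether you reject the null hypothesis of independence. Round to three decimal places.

3.394; fail to reject H₀

Row totals: 76, 66. Column totals: 76, 29, 37. Grand total N = 142.
Expected counts (row total × column total / N):
  Tall, AA: 76×76/142 = 40.6761
  Tall, Aa: 76×29/142 = 15.5211
  Tall, aa: 76×37/142 = 19.8028
  Short, AA: 66×76/142 = 35.3239
  Short, Aa: 66×29/142 = 13.4789
  Short, aa: 66×37/142 = 17.1972
Contributions (O − E)²/E:
  (44 − 40.6761)²/40.6761 = 0.2716
  (17 − 15.5211)²/15.5211 = 0.1409
  (15 − 19.8028)²/19.8028 = 1.1648
  (32 − 35.3239)²/35.3239 = 0.3128
  (12 − 13.4789)²/13.4789 = 0.1623
  (22 − 17.1972)²/17.1972 = 1.3413
χ² = 0.2716 + 0.1409 + 1.1648 + 0.3128 + 0.1623 + 1.3413 = 3.394
df = (2−1)(3−1) = 2. Since 3.394 < 9.21, fail to reject the null hypothesis of independence at α = 0.01.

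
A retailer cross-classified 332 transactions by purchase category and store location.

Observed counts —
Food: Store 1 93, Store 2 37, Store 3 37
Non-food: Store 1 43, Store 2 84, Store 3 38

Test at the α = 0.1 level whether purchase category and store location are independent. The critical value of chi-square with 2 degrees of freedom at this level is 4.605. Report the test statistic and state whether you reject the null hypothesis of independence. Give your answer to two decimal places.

Row totals: 167, 165. Column totals: 136, 121, 75. Grand total N = 332.
Expected counts (row total × column total / N):
  Food, Store 1: 167×136/332 = 68.410
  Food, Store 2: 167×121/332 = 60.864
  Food, Store 3: 167×75/332 = 37.726
  Non-food, Store 1: 165×136/332 = 67.590
  Non-food, Store 2: 165×121/332 = 60.136
  Non-food, Store 3: 165×75/332 = 37.274
Contributions (O − E)²/E:
  (93 − 68.410)²/68.410 = 8.8389
  (37 − 60.864)²/60.864 = 9.3568
  (37 − 37.726)²/37.726 = 0.0140
  (43 − 67.590)²/67.590 = 8.9461
  (84 − 60.136)²/60.136 = 9.4700
  (38 − 37.274)²/37.274 = 0.0141
χ² = 8.8389 + 9.3568 + 0.0140 + 8.9461 + 9.4700 + 0.0141 = 36.64
df = (2−1)(3−1) = 2. Since 36.64 > 4.605, reject the null hypothesis of independence at α = 0.1.

36.64; reject H₀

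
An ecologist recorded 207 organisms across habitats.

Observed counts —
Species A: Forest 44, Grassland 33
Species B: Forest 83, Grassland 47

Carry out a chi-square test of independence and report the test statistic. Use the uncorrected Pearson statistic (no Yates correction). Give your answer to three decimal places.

Row totals: 77, 130. Column totals: 127, 80. Grand total N = 207.
Expected counts (row total × column total / N):
  Species A, Forest: 77×127/207 = 47.2415
  Species A, Grassland: 77×80/207 = 29.7585
  Species B, Forest: 130×127/207 = 79.7585
  Species B, Grassland: 130×80/207 = 50.2415
Contributions (O − E)²/E:
  (44 − 47.2415)²/47.2415 = 0.2224
  (33 − 29.7585)²/29.7585 = 0.3531
  (83 − 79.7585)²/79.7585 = 0.1317
  (47 − 50.2415)²/50.2415 = 0.2091
χ² = 0.2224 + 0.3531 + 0.1317 + 0.2091 = 0.916

0.916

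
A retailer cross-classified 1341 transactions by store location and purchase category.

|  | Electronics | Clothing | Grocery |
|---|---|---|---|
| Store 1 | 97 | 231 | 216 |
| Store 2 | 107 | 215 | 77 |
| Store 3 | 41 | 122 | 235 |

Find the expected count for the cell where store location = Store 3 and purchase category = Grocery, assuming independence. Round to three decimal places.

Row total (Store 3) = 398; column total (Grocery) = 528; grand total N = 1341.
Expected count = (row total × column total) / N = 398 × 528 / 1341 = 156.707.

156.707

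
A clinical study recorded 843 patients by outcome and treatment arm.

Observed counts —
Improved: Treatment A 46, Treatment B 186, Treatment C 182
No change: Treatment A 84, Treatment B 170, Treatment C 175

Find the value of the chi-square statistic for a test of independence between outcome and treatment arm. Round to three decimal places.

11.701

Row totals: 414, 429. Column totals: 130, 356, 357. Grand total N = 843.
Expected counts (row total × column total / N):
  Improved, Treatment A: 414×130/843 = 63.8434
  Improved, Treatment B: 414×356/843 = 174.8327
  Improved, Treatment C: 414×357/843 = 175.3238
  No change, Treatment A: 429×130/843 = 66.1566
  No change, Treatment B: 429×356/843 = 181.1673
  No change, Treatment C: 429×357/843 = 181.6762
Contributions (O − E)²/E:
  (46 − 63.8434)²/63.8434 = 4.9870
  (186 − 174.8327)²/174.8327 = 0.7133
  (182 − 175.3238)²/175.3238 = 0.2542
  (84 − 66.1566)²/66.1566 = 4.8126
  (170 − 181.1673)²/181.1673 = 0.6884
  (175 − 181.6762)²/181.6762 = 0.2453
χ² = 4.9870 + 0.7133 + 0.2542 + 4.8126 + 0.6884 + 0.2453 = 11.701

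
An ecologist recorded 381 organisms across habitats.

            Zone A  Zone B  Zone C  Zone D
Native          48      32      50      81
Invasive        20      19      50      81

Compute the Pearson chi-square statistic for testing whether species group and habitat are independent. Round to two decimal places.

Row totals: 211, 170. Column totals: 68, 51, 100, 162. Grand total N = 381.
Expected counts (row total × column total / N):
  Native, Zone A: 211×68/381 = 37.659
  Native, Zone B: 211×51/381 = 28.244
  Native, Zone C: 211×100/381 = 55.381
  Native, Zone D: 211×162/381 = 89.717
  Invasive, Zone A: 170×68/381 = 30.341
  Invasive, Zone B: 170×51/381 = 22.756
  Invasive, Zone C: 170×100/381 = 44.619
  Invasive, Zone D: 170×162/381 = 72.283
Contributions (O − E)²/E:
  (48 − 37.659)²/37.659 = 2.8396
  (32 − 28.244)²/28.244 = 0.4995
  (50 − 55.381)²/55.381 = 0.5228
  (81 − 89.717)²/89.717 = 0.8470
  (20 − 30.341)²/30.341 = 3.5245
  (19 − 22.756)²/22.756 = 0.6199
  (50 − 44.619)²/44.619 = 0.6489
  (81 − 72.283)²/72.283 = 1.0512
χ² = 2.8396 + 0.4995 + 0.5228 + 0.8470 + 3.5245 + 0.6199 + 0.6489 + 1.0512 = 10.55

10.55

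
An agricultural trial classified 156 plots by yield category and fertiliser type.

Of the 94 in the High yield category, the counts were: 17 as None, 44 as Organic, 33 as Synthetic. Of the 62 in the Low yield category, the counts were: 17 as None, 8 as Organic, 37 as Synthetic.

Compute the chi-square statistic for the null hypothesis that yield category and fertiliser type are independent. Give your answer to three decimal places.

19.404

Row totals: 94, 62. Column totals: 34, 52, 70. Grand total N = 156.
Expected counts (row total × column total / N):
  High yield, None: 94×34/156 = 20.4872
  High yield, Organic: 94×52/156 = 31.3333
  High yield, Synthetic: 94×70/156 = 42.1795
  Low yield, None: 62×34/156 = 13.5128
  Low yield, Organic: 62×52/156 = 20.6667
  Low yield, Synthetic: 62×70/156 = 27.8205
Contributions (O − E)²/E:
  (17 − 20.4872)²/20.4872 = 0.5936
  (44 − 31.3333)²/31.3333 = 5.1206
  (33 − 42.1795)²/42.1795 = 1.9977
  (17 − 13.5128)²/13.5128 = 0.8999
  (8 − 20.6667)²/20.6667 = 7.7635
  (37 − 27.8205)²/27.8205 = 3.0288
χ² = 0.5936 + 5.1206 + 1.9977 + 0.8999 + 7.7635 + 3.0288 = 19.404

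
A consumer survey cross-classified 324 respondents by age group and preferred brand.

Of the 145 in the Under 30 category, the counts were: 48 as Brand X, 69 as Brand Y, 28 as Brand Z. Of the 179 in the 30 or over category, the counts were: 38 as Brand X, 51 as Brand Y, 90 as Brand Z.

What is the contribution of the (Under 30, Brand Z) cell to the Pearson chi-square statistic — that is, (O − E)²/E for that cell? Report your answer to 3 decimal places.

Row total (Under 30) = 145; column total (Brand Z) = 118; N = 324.
Expected count E = 145 × 118 / 324 = 52.8086.
Contribution = (O − E)²/E = (28 − 52.8086)² / 52.8086 = 11.655.

11.655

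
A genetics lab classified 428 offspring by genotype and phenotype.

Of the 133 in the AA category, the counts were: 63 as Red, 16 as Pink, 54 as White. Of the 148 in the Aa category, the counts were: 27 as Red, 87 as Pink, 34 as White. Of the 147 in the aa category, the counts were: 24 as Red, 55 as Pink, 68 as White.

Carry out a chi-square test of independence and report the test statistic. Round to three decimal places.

Row totals: 133, 148, 147. Column totals: 114, 158, 156. Grand total N = 428.
Expected counts (row total × column total / N):
  AA, Red: 133×114/428 = 35.4252
  AA, Pink: 133×158/428 = 49.0981
  AA, White: 133×156/428 = 48.4766
  Aa, Red: 148×114/428 = 39.4206
  Aa, Pink: 148×158/428 = 54.6355
  Aa, White: 148×156/428 = 53.9439
  aa, Red: 147×114/428 = 39.1542
  aa, Pink: 147×158/428 = 54.2664
  aa, White: 147×156/428 = 53.5794
Contributions (O − E)²/E:
  (63 − 35.4252)²/35.4252 = 21.4641
  (16 − 49.0981)²/49.0981 = 22.3122
  (54 − 48.4766)²/48.4766 = 0.6293
  (27 − 39.4206)²/39.4206 = 3.9135
  (87 − 54.6355)²/54.6355 = 19.1718
  (34 − 53.9439)²/53.9439 = 7.3736
  (24 − 39.1542)²/39.1542 = 5.8653
  (55 − 54.2664)²/54.2664 = 0.0099
  (68 − 53.5794)²/53.5794 = 3.8812
χ² = 21.4641 + 22.3122 + 0.6293 + 3.9135 + 19.1718 + 7.3736 + 5.8653 + 0.0099 + 3.8812 = 84.621

84.621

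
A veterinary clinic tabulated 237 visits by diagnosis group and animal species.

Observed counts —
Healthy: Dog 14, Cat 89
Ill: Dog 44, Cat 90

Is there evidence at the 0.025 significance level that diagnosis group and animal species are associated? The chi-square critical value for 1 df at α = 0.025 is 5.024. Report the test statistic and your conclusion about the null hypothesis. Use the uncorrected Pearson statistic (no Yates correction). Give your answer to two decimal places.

11.67; reject H₀

Row totals: 103, 134. Column totals: 58, 179. Grand total N = 237.
Expected counts (row total × column total / N):
  Healthy, Dog: 103×58/237 = 25.207
  Healthy, Cat: 103×179/237 = 77.793
  Ill, Dog: 134×58/237 = 32.793
  Ill, Cat: 134×179/237 = 101.207
Contributions (O − E)²/E:
  (14 − 25.207)²/25.207 = 4.9826
  (89 − 77.793)²/77.793 = 1.6145
  (44 − 32.793)²/32.793 = 3.8300
  (90 − 101.207)²/101.207 = 1.2410
χ² = 4.9826 + 1.6145 + 3.8300 + 1.2410 = 11.67
df = (2−1)(2−1) = 1. Since 11.67 > 5.024, reject the null hypothesis of independence at α = 0.025.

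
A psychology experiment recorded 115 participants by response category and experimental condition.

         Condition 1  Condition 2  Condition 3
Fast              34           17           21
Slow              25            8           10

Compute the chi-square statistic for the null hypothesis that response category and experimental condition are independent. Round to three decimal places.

Row totals: 72, 43. Column totals: 59, 25, 31. Grand total N = 115.
Expected counts (row total × column total / N):
  Fast, Condition 1: 72×59/115 = 36.9391
  Fast, Condition 2: 72×25/115 = 15.6522
  Fast, Condition 3: 72×31/115 = 19.4087
  Slow, Condition 1: 43×59/115 = 22.0609
  Slow, Condition 2: 43×25/115 = 9.3478
  Slow, Condition 3: 43×31/115 = 11.5913
Contributions (O − E)²/E:
  (34 − 36.9391)²/36.9391 = 0.2339
  (17 − 15.6522)²/15.6522 = 0.1161
  (21 − 19.4087)²/19.4087 = 0.1305
  (25 − 22.0609)²/22.0609 = 0.3916
  (8 − 9.3478)²/9.3478 = 0.1943
  (10 − 11.5913)²/11.5913 = 0.2185
χ² = 0.2339 + 0.1161 + 0.1305 + 0.3916 + 0.1943 + 0.2185 = 1.285

1.285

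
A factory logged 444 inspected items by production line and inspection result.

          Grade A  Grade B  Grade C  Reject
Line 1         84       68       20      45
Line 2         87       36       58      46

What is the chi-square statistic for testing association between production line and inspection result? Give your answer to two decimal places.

Row totals: 217, 227. Column totals: 171, 104, 78, 91. Grand total N = 444.
Expected counts (row total × column total / N):
  Line 1, Grade A: 217×171/444 = 83.5743
  Line 1, Grade B: 217×104/444 = 50.8288
  Line 1, Grade C: 217×78/444 = 38.1216
  Line 1, Reject: 217×91/444 = 44.4752
  Line 2, Grade A: 227×171/444 = 87.4257
  Line 2, Grade B: 227×104/444 = 53.1712
  Line 2, Grade C: 227×78/444 = 39.8784
  Line 2, Reject: 227×91/444 = 46.5248
Contributions (O − E)²/E:
  (84 − 83.5743)²/83.5743 = 0.0022
  (68 − 50.8288)²/50.8288 = 5.8008
  (20 − 38.1216)²/38.1216 = 8.6143
  (45 − 44.4752)²/44.4752 = 0.0062
  (87 − 87.4257)²/87.4257 = 0.0021
  (36 − 53.1712)²/53.1712 = 5.5453
  (58 − 39.8784)²/39.8784 = 8.2348
  (46 − 46.5248)²/46.5248 = 0.0059
χ² = 0.0022 + 5.8008 + 8.6143 + 0.0062 + 0.0021 + 5.5453 + 8.2348 + 0.0059 = 28.21

28.21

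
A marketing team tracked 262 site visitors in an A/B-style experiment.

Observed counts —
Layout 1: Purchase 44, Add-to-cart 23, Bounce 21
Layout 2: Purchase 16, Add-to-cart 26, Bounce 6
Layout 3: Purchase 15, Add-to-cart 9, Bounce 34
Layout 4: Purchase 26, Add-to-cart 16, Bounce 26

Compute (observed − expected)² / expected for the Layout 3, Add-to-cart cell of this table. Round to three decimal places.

3.326

Row total (Layout 3) = 58; column total (Add-to-cart) = 74; N = 262.
Expected count E = 58 × 74 / 262 = 16.3817.
Contribution = (O − E)²/E = (9 − 16.3817)² / 16.3817 = 3.326.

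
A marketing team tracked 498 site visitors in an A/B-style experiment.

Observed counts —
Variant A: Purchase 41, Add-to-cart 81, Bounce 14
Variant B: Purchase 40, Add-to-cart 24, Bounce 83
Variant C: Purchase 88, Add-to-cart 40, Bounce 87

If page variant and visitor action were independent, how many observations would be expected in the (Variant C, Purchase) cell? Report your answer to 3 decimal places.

Row total (Variant C) = 215; column total (Purchase) = 169; grand total N = 498.
Expected count = (row total × column total) / N = 215 × 169 / 498 = 72.962.

72.962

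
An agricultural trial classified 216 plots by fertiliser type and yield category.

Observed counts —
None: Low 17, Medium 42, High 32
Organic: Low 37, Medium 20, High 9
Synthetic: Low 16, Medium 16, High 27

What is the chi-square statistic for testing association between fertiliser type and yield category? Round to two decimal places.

32.56

Row totals: 91, 66, 59. Column totals: 70, 78, 68. Grand total N = 216.
Expected counts (row total × column total / N):
  None, Low: 91×70/216 = 29.491
  None, Medium: 91×78/216 = 32.861
  None, High: 91×68/216 = 28.648
  Organic, Low: 66×70/216 = 21.389
  Organic, Medium: 66×78/216 = 23.833
  Organic, High: 66×68/216 = 20.778
  Synthetic, Low: 59×70/216 = 19.120
  Synthetic, Medium: 59×78/216 = 21.306
  Synthetic, High: 59×68/216 = 18.574
Contributions (O − E)²/E:
  (17 − 29.491)²/29.491 = 5.2906
  (42 − 32.861)²/32.861 = 2.5417
  (32 − 28.648)²/28.648 = 0.3922
  (37 − 21.389)²/21.389 = 11.3939
  (20 − 23.833)²/23.833 = 0.6165
  (9 − 20.778)²/20.778 = 6.6764
  (16 − 19.120)²/19.120 = 0.5091
  (16 − 21.306)²/21.306 = 1.3214
  (27 − 18.574)²/18.574 = 3.8224
χ² = 5.2906 + 2.5417 + 0.3922 + 11.3939 + 0.6165 + 6.6764 + 0.5091 + 1.3214 + 3.8224 = 32.56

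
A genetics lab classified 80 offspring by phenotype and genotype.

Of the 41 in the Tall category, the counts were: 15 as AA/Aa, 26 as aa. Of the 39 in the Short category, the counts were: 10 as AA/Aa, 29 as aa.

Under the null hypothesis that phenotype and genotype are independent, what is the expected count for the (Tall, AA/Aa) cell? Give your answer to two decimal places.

Row total (Tall) = 41; column total (AA/Aa) = 25; grand total N = 80.
Expected count = (row total × column total) / N = 41 × 25 / 80 = 12.81.

12.81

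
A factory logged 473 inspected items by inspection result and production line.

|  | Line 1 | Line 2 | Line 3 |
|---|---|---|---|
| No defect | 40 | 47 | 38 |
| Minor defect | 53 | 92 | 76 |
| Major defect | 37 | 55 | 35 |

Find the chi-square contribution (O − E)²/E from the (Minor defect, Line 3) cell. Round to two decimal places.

0.59

Row total (Minor defect) = 221; column total (Line 3) = 149; N = 473.
Expected count E = 221 × 149 / 473 = 69.617.
Contribution = (O − E)²/E = (76 − 69.617)² / 69.617 = 0.59.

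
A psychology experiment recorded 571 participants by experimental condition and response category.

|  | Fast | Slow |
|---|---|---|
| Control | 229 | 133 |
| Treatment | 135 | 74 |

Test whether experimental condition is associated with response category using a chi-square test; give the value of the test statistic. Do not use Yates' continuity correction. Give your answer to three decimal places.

Row totals: 362, 209. Column totals: 364, 207. Grand total N = 571.
Expected counts (row total × column total / N):
  Control, Fast: 362×364/571 = 230.7671
  Control, Slow: 362×207/571 = 131.2329
  Treatment, Fast: 209×364/571 = 133.2329
  Treatment, Slow: 209×207/571 = 75.7671
Contributions (O − E)²/E:
  (229 − 230.7671)²/230.7671 = 0.0135
  (133 − 131.2329)²/131.2329 = 0.0238
  (135 − 133.2329)²/133.2329 = 0.0234
  (74 − 75.7671)²/75.7671 = 0.0412
χ² = 0.0135 + 0.0238 + 0.0234 + 0.0412 = 0.102

0.102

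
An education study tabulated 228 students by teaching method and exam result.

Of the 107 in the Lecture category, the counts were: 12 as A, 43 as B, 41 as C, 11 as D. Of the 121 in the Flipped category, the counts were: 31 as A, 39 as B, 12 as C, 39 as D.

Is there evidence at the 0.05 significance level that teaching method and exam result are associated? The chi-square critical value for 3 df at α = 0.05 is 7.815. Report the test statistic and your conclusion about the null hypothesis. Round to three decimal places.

Row totals: 107, 121. Column totals: 43, 82, 53, 50. Grand total N = 228.
Expected counts (row total × column total / N):
  Lecture, A: 107×43/228 = 20.1798
  Lecture, B: 107×82/228 = 38.4825
  Lecture, C: 107×53/228 = 24.8728
  Lecture, D: 107×50/228 = 23.4649
  Flipped, A: 121×43/228 = 22.8202
  Flipped, B: 121×82/228 = 43.5175
  Flipped, C: 121×53/228 = 28.1272
  Flipped, D: 121×50/228 = 26.5351
Contributions (O − E)²/E:
  (12 − 20.1798)²/20.1798 = 3.3156
  (43 − 38.4825)²/38.4825 = 0.5303
  (41 − 24.8728)²/24.8728 = 10.4567
  (11 − 23.4649)²/23.4649 = 6.6215
  (31 − 22.8202)²/22.8202 = 2.9320
  (39 − 43.5175)²/43.5175 = 0.4690
  (12 − 28.1272)²/28.1272 = 9.2468
  (39 − 26.5351)²/26.5351 = 5.8554
χ² = 3.3156 + 0.5303 + 10.4567 + 6.6215 + 2.9320 + 0.4690 + 9.2468 + 5.8554 = 39.427
df = (2−1)(4−1) = 3. Since 39.427 > 7.815, reject the null hypothesis of independence at α = 0.05.

39.427; reject H₀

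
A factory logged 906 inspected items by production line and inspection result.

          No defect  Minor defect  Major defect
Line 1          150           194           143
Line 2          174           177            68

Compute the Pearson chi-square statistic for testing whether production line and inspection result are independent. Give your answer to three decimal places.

24.248

Row totals: 487, 419. Column totals: 324, 371, 211. Grand total N = 906.
Expected counts (row total × column total / N):
  Line 1, No defect: 487×324/906 = 174.1589
  Line 1, Minor defect: 487×371/906 = 199.4227
  Line 1, Major defect: 487×211/906 = 113.4183
  Line 2, No defect: 419×324/906 = 149.8411
  Line 2, Minor defect: 419×371/906 = 171.5773
  Line 2, Major defect: 419×211/906 = 97.5817
Contributions (O − E)²/E:
  (150 − 174.1589)²/174.1589 = 3.3513
  (194 − 199.4227)²/199.4227 = 0.1475
  (143 − 113.4183)²/113.4183 = 7.7155
  (174 − 149.8411)²/149.8411 = 3.8951
  (177 − 171.5773)²/171.5773 = 0.1714
  (68 − 97.5817)²/97.5817 = 8.9676
χ² = 3.3513 + 0.1475 + 7.7155 + 3.8951 + 0.1714 + 8.9676 = 24.248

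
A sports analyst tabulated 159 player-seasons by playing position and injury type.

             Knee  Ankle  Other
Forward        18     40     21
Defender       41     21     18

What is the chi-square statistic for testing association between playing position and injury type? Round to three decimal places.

15.109

Row totals: 79, 80. Column totals: 59, 61, 39. Grand total N = 159.
Expected counts (row total × column total / N):
  Forward, Knee: 79×59/159 = 29.3145
  Forward, Ankle: 79×61/159 = 30.3082
  Forward, Other: 79×39/159 = 19.3774
  Defender, Knee: 80×59/159 = 29.6855
  Defender, Ankle: 80×61/159 = 30.6918
  Defender, Other: 80×39/159 = 19.6226
Contributions (O − E)²/E:
  (18 − 29.3145)²/29.3145 = 4.3671
  (40 − 30.3082)²/30.3082 = 3.0992
  (21 − 19.3774)²/19.3774 = 0.1359
  (41 − 29.6855)²/29.6855 = 4.3125
  (21 − 30.6918)²/30.6918 = 3.0605
  (18 − 19.6226)²/19.6226 = 0.1342
χ² = 4.3671 + 3.0992 + 0.1359 + 4.3125 + 3.0605 + 0.1342 = 15.109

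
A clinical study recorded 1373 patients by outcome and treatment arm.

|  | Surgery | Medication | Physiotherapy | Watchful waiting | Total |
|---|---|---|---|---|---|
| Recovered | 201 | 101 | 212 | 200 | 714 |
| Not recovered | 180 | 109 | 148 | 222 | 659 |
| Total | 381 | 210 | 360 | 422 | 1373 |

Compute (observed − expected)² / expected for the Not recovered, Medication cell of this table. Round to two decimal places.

0.67

Row total (Not recovered) = 659; column total (Medication) = 210; N = 1373.
Expected count E = 659 × 210 / 1373 = 100.794.
Contribution = (O − E)²/E = (109 − 100.794)² / 100.794 = 0.67.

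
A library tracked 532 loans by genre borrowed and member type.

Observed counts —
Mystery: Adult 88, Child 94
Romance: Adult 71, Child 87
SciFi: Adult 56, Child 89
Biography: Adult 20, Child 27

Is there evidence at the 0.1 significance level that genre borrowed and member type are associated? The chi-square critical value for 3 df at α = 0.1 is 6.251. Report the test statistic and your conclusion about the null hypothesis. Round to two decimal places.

Row totals: 182, 158, 145, 47. Column totals: 235, 297. Grand total N = 532.
Expected counts (row total × column total / N):
  Mystery, Adult: 182×235/532 = 80.395
  Mystery, Child: 182×297/532 = 101.605
  Romance, Adult: 158×235/532 = 69.793
  Romance, Child: 158×297/532 = 88.207
  SciFi, Adult: 145×235/532 = 64.051
  SciFi, Child: 145×297/532 = 80.949
  Biography, Adult: 47×235/532 = 20.761
  Biography, Child: 47×297/532 = 26.239
Contributions (O − E)²/E:
  (88 − 80.395)²/80.395 = 0.7194
  (94 − 101.605)²/101.605 = 0.5692
  (71 − 69.793)²/69.793 = 0.0209
  (87 − 88.207)²/88.207 = 0.0165
  (56 − 64.051)²/64.051 = 1.0120
  (89 − 80.949)²/80.949 = 0.8007
  (20 − 20.761)²/20.761 = 0.0279
  (27 − 26.239)²/26.239 = 0.0221
χ² = 0.7194 + 0.5692 + 0.0209 + 0.0165 + 1.0120 + 0.8007 + 0.0279 + 0.0221 = 3.19
df = (4−1)(2−1) = 3. Since 3.19 < 6.251, fail to reject the null hypothesis of independence at α = 0.1.

3.19; fail to reject H₀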